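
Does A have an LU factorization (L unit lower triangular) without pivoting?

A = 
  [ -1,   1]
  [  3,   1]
Yes.
A[1,1] = -1 ≠ 0, so Gaussian elimination proceeds without a row swap: multiplier ℓ₂₁ = (3)/(-1) = -3, and U[2,2] = 1 - (-3)(1) = 4.
L = 
  [  1,   0]
  [ -3,   1]
U = 
  [ -1,   1]
  [  0,   4]
Check row 2 of LU: [(-3)(-1), (-3)(1) + 4] = [3, 1] = row 2 of A ✓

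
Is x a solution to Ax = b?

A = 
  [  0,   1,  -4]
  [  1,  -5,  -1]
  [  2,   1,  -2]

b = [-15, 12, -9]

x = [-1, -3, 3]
No

Ax = [-15, 11, -11] ≠ b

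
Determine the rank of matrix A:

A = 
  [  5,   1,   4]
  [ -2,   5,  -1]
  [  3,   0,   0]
Row reduce:
R2 → R2 + (2/5)·R1
R3 → R3 - (3/5)·R1
R3 → R3 + (1/9)·R2
REF = 
  [   5,    1,    4]
  [   0, 27/5,  3/5]
  [   0,    0, -7/3]
Pivot columns: 1, 2, 3 → 3 pivots.

rank(A) = 3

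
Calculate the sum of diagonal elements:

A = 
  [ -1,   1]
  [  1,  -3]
-4

tr(A) = -1 + -3 = -4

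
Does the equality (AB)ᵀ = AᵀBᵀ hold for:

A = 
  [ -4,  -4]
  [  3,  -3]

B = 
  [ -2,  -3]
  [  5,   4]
No

(AB)ᵀ = 
  [-12, -21]
  [ -4, -21]

AᵀBᵀ = 
  [ -1,  -8]
  [ 17, -32]

The two matrices differ, so (AB)ᵀ ≠ AᵀBᵀ in general. The correct identity is (AB)ᵀ = BᵀAᵀ.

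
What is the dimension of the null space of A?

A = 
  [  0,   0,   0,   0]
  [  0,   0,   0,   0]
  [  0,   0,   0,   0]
nullity(A) = 4

Row reduce:
(no row operations needed)
REF = 
  [  0,   0,   0,   0]
  [  0,   0,   0,   0]
  [  0,   0,   0,   0]
Pivot columns: none → 0 pivots.
rank(A) = 0, so nullity(A) = 4 - 0 = 4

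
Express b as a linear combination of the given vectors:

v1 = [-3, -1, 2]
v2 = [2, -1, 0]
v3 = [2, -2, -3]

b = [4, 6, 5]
c1 = -2, c2 = 2, c3 = -3

b = -2·v1 + 2·v2 + -3·v3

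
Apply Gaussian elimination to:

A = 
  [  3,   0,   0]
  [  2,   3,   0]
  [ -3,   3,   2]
Row operations:
R2 → R2 - (2/3)·R1
R3 → R3 + (1)·R1
R3 → R3 - (1)·R2

Resulting echelon form:
REF = 
  [  3,   0,   0]
  [  0,   3,   0]
  [  0,   0,   2]

Rank = 3 (number of non-zero pivot rows).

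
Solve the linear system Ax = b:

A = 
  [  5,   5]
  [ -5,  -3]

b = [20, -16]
Row reduce the augmented matrix [A|b]:
R2 → R2 + (1)·R1
REF = 
  [  5,   5,  20]
  [  0,   2,   4]

Back-substitution:
x₂ = 4 / 2 = 2
x₁ = (20 - (5)(2)) / 5 = 2

x = [2, 2]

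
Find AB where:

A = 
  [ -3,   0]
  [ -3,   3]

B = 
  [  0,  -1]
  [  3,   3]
AB = 
  [  0,   3]
  [  9,  12]

A is 2×2 and B is 2×2, so AB is 2×2. Each entry is (row of A)·(column of B):
AB[1,1] = (-3)(0) + (0)(3) = 0
AB[1,2] = (-3)(-1) + (0)(3) = 3
AB[2,1] = (-3)(0) + (3)(3) = 9
AB[2,2] = (-3)(-1) + (3)(3) = 12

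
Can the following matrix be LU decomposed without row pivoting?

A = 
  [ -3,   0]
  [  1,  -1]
Yes.
A[1,1] = -3 ≠ 0, so Gaussian elimination proceeds without a row swap: multiplier ℓ₂₁ = (1)/(-3) = -1/3, and U[2,2] = -1 - (-1/3)(0) = -1.
L = 
  [   1,    0]
  [-1/3,    1]
U = 
  [ -3,   0]
  [  0,  -1]
Check row 2 of LU: [(-1/3)(-3), (-1/3)(0) + (-1)] = [1, -1] = row 2 of A ✓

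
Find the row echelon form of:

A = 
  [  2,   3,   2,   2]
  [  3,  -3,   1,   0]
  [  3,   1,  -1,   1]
Row operations:
R2 → R2 - (3/2)·R1
R3 → R3 - (3/2)·R1
R3 → R3 - (7/15)·R2

Resulting echelon form:
REF = 
  [     2,      3,      2,      2]
  [     0,  -15/2,     -2,     -3]
  [     0,      0, -46/15,   -3/5]

Rank = 3 (number of non-zero pivot rows).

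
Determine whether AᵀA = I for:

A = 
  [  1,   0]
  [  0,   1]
Yes

AᵀA = 
  [  1,   0]
  [  0,   1]
= I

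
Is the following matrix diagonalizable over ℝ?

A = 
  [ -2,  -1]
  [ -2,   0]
Yes

tr(A) = -2, det(A) = -2
Characteristic polynomial: λ² - tr(A)λ + det(A) = λ² + 2λ - 2
λ² + 2λ - 2 = 0  ⇒  λ = (-2 ± √((2)² - 4·(-2)))/2 = (-2 ± √(12))/2
  = -1 + √3,  -1 - √3
Eigenvalues: -1 + √3, -1 - √3  (≈ 0.7321, -2.732)
The two irrational eigenvalues are distinct (simple), so each has alg. mult. = geom. mult. = 1.
Sum of geometric multiplicities equals n, so A has n independent eigenvectors.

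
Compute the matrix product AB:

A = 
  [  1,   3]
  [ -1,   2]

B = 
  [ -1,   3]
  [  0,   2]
A is 2×2 and B is 2×2, so AB is 2×2. Each entry is (row of A)·(column of B):
AB[1,1] = (1)(-1) + (3)(0) = -1
AB[1,2] = (1)(3) + (3)(2) = 9
AB[2,1] = (-1)(-1) + (2)(0) = 1
AB[2,2] = (-1)(3) + (2)(2) = 1

AB = 
  [ -1,   9]
  [  1,   1]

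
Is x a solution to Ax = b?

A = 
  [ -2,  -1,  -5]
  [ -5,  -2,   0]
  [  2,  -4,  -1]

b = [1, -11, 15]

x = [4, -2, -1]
No

Ax = [-1, -16, 17] ≠ b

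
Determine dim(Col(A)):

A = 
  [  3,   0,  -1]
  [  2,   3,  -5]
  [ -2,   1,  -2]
dim(Col(A)) = 3

Row reduce:
R2 → R2 - (2/3)·R1
R3 → R3 + (2/3)·R1
R3 → R3 - (1/3)·R2
REF = 
  [    3,     0,    -1]
  [    0,     3, -13/3]
  [    0,     0, -11/9]
Pivot columns: 1, 2, 3 → 3 pivots.
dim(Col(A)) = number of pivot columns = 3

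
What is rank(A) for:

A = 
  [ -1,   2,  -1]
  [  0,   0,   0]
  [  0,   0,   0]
rank(A) = 1

Row reduce:
(no row operations needed)
REF = 
  [ -1,   2,  -1]
  [  0,   0,   0]
  [  0,   0,   0]
Pivot columns: 1 → 1 pivot.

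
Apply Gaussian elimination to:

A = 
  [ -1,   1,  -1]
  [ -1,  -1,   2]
Row operations:
R2 → R2 - (1)·R1

Resulting echelon form:
REF = 
  [ -1,   1,  -1]
  [  0,  -2,   3]

Rank = 2 (number of non-zero pivot rows).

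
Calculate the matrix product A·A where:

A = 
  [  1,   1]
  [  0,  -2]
A² = A·A:
A²[1,1] = (1)(1) + (1)(0) = 1
A²[1,2] = (1)(1) + (1)(-2) = -1
A²[2,1] = (0)(1) + (-2)(0) = 0
A²[2,2] = (0)(1) + (-2)(-2) = 4
A² = 
  [  1,  -1]
  [  0,   4]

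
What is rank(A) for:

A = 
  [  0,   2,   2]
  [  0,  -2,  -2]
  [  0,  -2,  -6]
Row reduce:
R2 → R2 + (1)·R1
R3 → R3 + (1)·R1
Swap R2 ↔ R3
REF = 
  [  0,   2,   2]
  [  0,   0,  -4]
  [  0,   0,   0]
Pivot columns: 2, 3 → 2 pivots.

rank(A) = 2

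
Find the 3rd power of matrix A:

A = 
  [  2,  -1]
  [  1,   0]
A^3 = 
  [  4,  -3]
  [  3,  -2]

A² = A·A:
A²[1,1] = (2)(2) + (-1)(1) = 3
A²[1,2] = (2)(-1) + (-1)(0) = -2
A²[2,1] = (1)(2) + (0)(1) = 2
A²[2,2] = (1)(-1) + (0)(0) = -1
A² = 
  [  3,  -2]
  [  2,  -1]

A^3 = A^2·A:
A^3[1,1] = (3)(2) + (-2)(1) = 4
A^3[1,2] = (3)(-1) + (-2)(0) = -3
A^3[2,1] = (2)(2) + (-1)(1) = 3
A^3[2,2] = (2)(-1) + (-1)(0) = -2
A^3 = 
  [  4,  -3]
  [  3,  -2]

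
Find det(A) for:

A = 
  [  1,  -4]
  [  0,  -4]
For a 2×2 matrix, det = ad - bc = (1)(-4) - (-4)(0) = -4

det(A) = -4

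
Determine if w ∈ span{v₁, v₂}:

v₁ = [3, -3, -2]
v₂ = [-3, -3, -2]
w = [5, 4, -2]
No

Form the augmented matrix and row-reduce:
[v₁|v₂|w] = 
  [  3,  -3,   5]
  [ -3,  -3,   4]
  [ -2,  -2,  -2]
R2 → R2 + (1)·R1
R3 → R3 + (2/3)·R1
R3 → R3 - (2/3)·R2
REF = 
  [    3,    -3,     5]
  [    0,    -6,     9]
  [    0,     0, -14/3]

Row 3 reads [0 0 | -14/3], i.e. 0 = -14/3, so the system is inconsistent and w ∉ span{v₁, v₂}.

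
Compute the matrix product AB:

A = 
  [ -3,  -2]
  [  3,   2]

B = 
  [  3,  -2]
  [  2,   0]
A is 2×2 and B is 2×2, so AB is 2×2. Each entry is (row of A)·(column of B):
AB[1,1] = (-3)(3) + (-2)(2) = -13
AB[1,2] = (-3)(-2) + (-2)(0) = 6
AB[2,1] = (3)(3) + (2)(2) = 13
AB[2,2] = (3)(-2) + (2)(0) = -6

AB = 
  [-13,   6]
  [ 13,  -6]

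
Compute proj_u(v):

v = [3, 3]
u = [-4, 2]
proj_u(v) = [6/5, -3/5]

v·u = (3)(-4) + (3)(2) = -6
u·u = (-4)² + (2)² = 20
proj_u(v) = (v·u / u·u) × u = (-6/20) × u = (-3/10) × u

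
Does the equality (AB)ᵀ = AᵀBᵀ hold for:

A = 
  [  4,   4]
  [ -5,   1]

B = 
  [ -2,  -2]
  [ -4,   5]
No

(AB)ᵀ = 
  [-24,   6]
  [ 12,  15]

AᵀBᵀ = 
  [  2, -41]
  [-10, -11]

The two matrices differ, so (AB)ᵀ ≠ AᵀBᵀ in general. The correct identity is (AB)ᵀ = BᵀAᵀ.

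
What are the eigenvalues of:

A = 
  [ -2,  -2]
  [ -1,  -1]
λ = 0, -3

tr(A) = -3, det(A) = 0
Characteristic polynomial: λ² - tr(A)λ + det(A) = λ² + 3λ
λ² + 3λ = λ(λ + 3)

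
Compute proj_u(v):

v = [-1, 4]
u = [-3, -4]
v·u = (-1)(-3) + (4)(-4) = -13
u·u = (-3)² + (-4)² = 25
proj_u(v) = (v·u / u·u) × u = (-13/25) × u

proj_u(v) = [39/25, 52/25]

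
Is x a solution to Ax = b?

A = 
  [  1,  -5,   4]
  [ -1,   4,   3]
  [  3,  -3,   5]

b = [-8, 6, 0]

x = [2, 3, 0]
No

Ax = [-13, 10, -3] ≠ b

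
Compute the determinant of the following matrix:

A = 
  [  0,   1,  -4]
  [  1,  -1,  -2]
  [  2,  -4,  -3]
Cofactor expansion along row 1:
det(A) = (0)·((-1)(-3) - (-2)(-4)) - (1)·((1)(-3) - (-2)(2)) + (-4)·((1)(-4) - (-1)(2))
  = (0)(-5) - (1)(1) + (-4)(-2)
  = 7

det(A) = 7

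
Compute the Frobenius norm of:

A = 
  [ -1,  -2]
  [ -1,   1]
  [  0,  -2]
||A||_F = 3.317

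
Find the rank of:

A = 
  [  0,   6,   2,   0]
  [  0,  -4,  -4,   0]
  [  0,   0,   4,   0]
rank(A) = 2

Row reduce:
R2 → R2 + (2/3)·R1
R3 → R3 + (3/2)·R2
REF = 
  [   0,    6,    2,    0]
  [   0,    0, -8/3,    0]
  [   0,    0,    0,    0]
Pivot columns: 2, 3 → 2 pivots.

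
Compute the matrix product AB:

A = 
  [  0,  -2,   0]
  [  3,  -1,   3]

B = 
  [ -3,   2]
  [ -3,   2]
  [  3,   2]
AB = 
  [  6,  -4]
  [  3,  10]

A is 2×3 and B is 3×2, so AB is 2×2. Each entry is (row of A)·(column of B):
AB[1,1] = (0)(-3) + (-2)(-3) + (0)(3) = 6
AB[1,2] = (0)(2) + (-2)(2) + (0)(2) = -4
AB[2,1] = (3)(-3) + (-1)(-3) + (3)(3) = 3
AB[2,2] = (3)(2) + (-1)(2) + (3)(2) = 10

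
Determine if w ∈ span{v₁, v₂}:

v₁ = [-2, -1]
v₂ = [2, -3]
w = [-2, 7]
Yes

Form the augmented matrix and row-reduce:
[v₁|v₂|w] = 
  [ -2,   2,  -2]
  [ -1,  -3,   7]
R2 → R2 - (1/2)·R1
REF = 
  [ -2,   2,  -2]
  [  0,  -4,   8]

No row of the form [0 0 | nonzero], so the system is consistent. Back-substitution gives c₁ = -1, c₂ = -2: w = (-1)·v₁ + (-2)·v₂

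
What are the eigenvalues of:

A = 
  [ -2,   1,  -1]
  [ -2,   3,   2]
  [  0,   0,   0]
Characteristic polynomial: det(λI - A) = λ³ - λ² - 4λ
The constant term is 0, so λ = 0 is a root: p(λ) = λ(λ² - λ - 4)
λ² - λ - 4 = 0  ⇒  λ = (1 ± √((-1)² - 4·(-4)))/2 = (1 ± √(17))/2
  = (1 + √17)/2,  (1 - √17)/2

λ = 0, (1 + √17)/2, (1 - √17)/2  (≈ 0, 2.562, -1.562)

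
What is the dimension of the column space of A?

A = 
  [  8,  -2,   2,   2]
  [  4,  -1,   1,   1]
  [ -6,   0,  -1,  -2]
dim(Col(A)) = 2

Row reduce:
R2 → R2 - (1/2)·R1
R3 → R3 + (3/4)·R1
Swap R2 ↔ R3
REF = 
  [   8,   -2,    2,    2]
  [   0, -3/2,  1/2, -1/2]
  [   0,    0,    0,    0]
Pivot columns: 1, 2 → 2 pivots.
dim(Col(A)) = number of pivot columns = 2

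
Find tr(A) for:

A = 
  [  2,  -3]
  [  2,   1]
3

tr(A) = 2 + 1 = 3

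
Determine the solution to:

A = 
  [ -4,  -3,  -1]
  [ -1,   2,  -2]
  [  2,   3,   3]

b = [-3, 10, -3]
Row reduce the augmented matrix [A|b]:
R2 → R2 - (1/4)·R1
R3 → R3 + (1/2)·R1
R3 → R3 - (6/11)·R2
REF = 
  [     -4,      -3,      -1,      -3]
  [      0,    11/4,    -7/4,    43/4]
  [      0,       0,   38/11, -114/11]

Back-substitution:
x₃ = (-114/11) / (38/11) = -3
x₂ = (43/4 - (-7/4)(-3)) / (11/4) = 2
x₁ = (-3 - (-3)(2) - (-1)(-3)) / (-4) = 0

x = [0, 2, -3]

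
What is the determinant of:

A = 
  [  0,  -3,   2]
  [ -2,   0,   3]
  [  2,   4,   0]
-34

Cofactor expansion along row 1:
det(A) = (0)·((0)(0) - (3)(4)) - (-3)·((-2)(0) - (3)(2)) + (2)·((-2)(4) - (0)(2))
  = (0)(-12) - (-3)(-6) + (2)(-8)
  = -34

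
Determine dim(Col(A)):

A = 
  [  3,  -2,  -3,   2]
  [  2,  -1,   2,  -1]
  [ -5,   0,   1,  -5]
dim(Col(A)) = 3

Row reduce:
R2 → R2 - (2/3)·R1
R3 → R3 + (5/3)·R1
R3 → R3 + (10)·R2
REF = 
  [   3,   -2,   -3,    2]
  [   0,  1/3,    4, -7/3]
  [   0,    0,   36,  -25]
Pivot columns: 1, 2, 3 → 3 pivots.
dim(Col(A)) = number of pivot columns = 3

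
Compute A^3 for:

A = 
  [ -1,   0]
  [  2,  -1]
A^3 = 
  [ -1,   0]
  [  6,  -1]

A² = A·A:
A²[1,1] = (-1)(-1) + (0)(2) = 1
A²[1,2] = (-1)(0) + (0)(-1) = 0
A²[2,1] = (2)(-1) + (-1)(2) = -4
A²[2,2] = (2)(0) + (-1)(-1) = 1
A² = 
  [  1,   0]
  [ -4,   1]

A^3 = A^2·A:
A^3[1,1] = (1)(-1) + (0)(2) = -1
A^3[1,2] = (1)(0) + (0)(-1) = 0
A^3[2,1] = (-4)(-1) + (1)(2) = 6
A^3[2,2] = (-4)(0) + (1)(-1) = -1
A^3 = 
  [ -1,   0]
  [  6,  -1]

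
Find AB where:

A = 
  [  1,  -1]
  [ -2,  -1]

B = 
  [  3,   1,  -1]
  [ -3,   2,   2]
AB = 
  [  6,  -1,  -3]
  [ -3,  -4,   0]

A is 2×2 and B is 2×3, so AB is 2×3. Each entry is (row of A)·(column of B):
AB[1,1] = (1)(3) + (-1)(-3) = 6
AB[1,2] = (1)(1) + (-1)(2) = -1
AB[1,3] = (1)(-1) + (-1)(2) = -3
AB[2,1] = (-2)(3) + (-1)(-3) = -3
AB[2,2] = (-2)(1) + (-1)(2) = -4
AB[2,3] = (-2)(-1) + (-1)(2) = 0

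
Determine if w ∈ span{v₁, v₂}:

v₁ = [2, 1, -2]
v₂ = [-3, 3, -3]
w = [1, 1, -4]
No

Form the augmented matrix and row-reduce:
[v₁|v₂|w] = 
  [  2,  -3,   1]
  [  1,   3,   1]
  [ -2,  -3,  -4]
R2 → R2 - (1/2)·R1
R3 → R3 + (1)·R1
R3 → R3 + (4/3)·R2
REF = 
  [   2,   -3,    1]
  [   0,  9/2,  1/2]
  [   0,    0, -7/3]

Row 3 reads [0 0 | -7/3], i.e. 0 = -7/3, so the system is inconsistent and w ∉ span{v₁, v₂}.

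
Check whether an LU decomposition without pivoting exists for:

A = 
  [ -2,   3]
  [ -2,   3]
Yes.
A[1,1] = -2 ≠ 0, so Gaussian elimination proceeds without a row swap: multiplier ℓ₂₁ = (-2)/(-2) = 1, and U[2,2] = 3 - (1)(3) = 0.
L = 
  [  1,   0]
  [  1,   1]
U = 
  [ -2,   3]
  [  0,   0]
Check row 2 of LU: [(1)(-2), (1)(3) + 0] = [-2, 3] = row 2 of A ✓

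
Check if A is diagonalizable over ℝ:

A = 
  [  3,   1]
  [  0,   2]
Yes

tr(A) = 5, det(A) = 6
Characteristic polynomial: λ² - tr(A)λ + det(A) = λ² - 5λ + 6
λ² - 5λ + 6 = (λ - 2)(λ - 3)
Eigenvalues: 3, 2
λ=2: alg. mult. = 1, geom. mult. = 2 - rank(A - (2)I) = 2 - 1 = 1
λ=3: alg. mult. = 1, geom. mult. = 2 - rank(A - (3)I) = 2 - 1 = 1
Sum of geometric multiplicities equals n, so A has n independent eigenvectors.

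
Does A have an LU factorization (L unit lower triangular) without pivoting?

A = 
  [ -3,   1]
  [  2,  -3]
Yes.
A[1,1] = -3 ≠ 0, so Gaussian elimination proceeds without a row swap: multiplier ℓ₂₁ = (2)/(-3) = -2/3, and U[2,2] = -3 - (-2/3)(1) = -7/3.
L = 
  [   1,    0]
  [-2/3,    1]
U = 
  [  -3,    1]
  [   0, -7/3]
Check row 2 of LU: [(-2/3)(-3), (-2/3)(1) + (-7/3)] = [2, -3] = row 2 of A ✓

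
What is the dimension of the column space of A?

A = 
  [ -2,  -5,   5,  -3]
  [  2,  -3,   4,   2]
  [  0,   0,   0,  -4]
Row reduce:
R2 → R2 + (1)·R1
REF = 
  [ -2,  -5,   5,  -3]
  [  0,  -8,   9,  -1]
  [  0,   0,   0,  -4]
Pivot columns: 1, 2, 4 → 3 pivots.
dim(Col(A)) = number of pivot columns = 3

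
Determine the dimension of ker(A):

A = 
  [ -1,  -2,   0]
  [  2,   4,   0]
nullity(A) = 2

Row reduce:
R2 → R2 + (2)·R1
REF = 
  [ -1,  -2,   0]
  [  0,   0,   0]
Pivot columns: 1 → 1 pivot.
rank(A) = 1, so nullity(A) = 3 - 1 = 2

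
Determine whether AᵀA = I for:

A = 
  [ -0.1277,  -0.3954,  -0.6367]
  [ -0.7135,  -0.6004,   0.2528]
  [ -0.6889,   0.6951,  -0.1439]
No

AᵀA = 
  [  1,   0,   0.0001]
  [  0,   1,  -0.0001]
  [  0.0001,  -0.0001,   0.4900]
≠ I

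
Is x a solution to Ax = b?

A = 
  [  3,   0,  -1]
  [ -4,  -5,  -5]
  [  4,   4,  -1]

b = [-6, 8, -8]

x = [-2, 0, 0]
Yes

Ax = [-6, 8, -8] = b ✓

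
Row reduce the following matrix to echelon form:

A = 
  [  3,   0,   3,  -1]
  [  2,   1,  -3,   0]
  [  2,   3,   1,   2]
Row operations:
R2 → R2 - (2/3)·R1
R3 → R3 - (2/3)·R1
R3 → R3 - (3)·R2

Resulting echelon form:
REF = 
  [  3,   0,   3,  -1]
  [  0,   1,  -5, 2/3]
  [  0,   0,  14, 2/3]

Rank = 3 (number of non-zero pivot rows).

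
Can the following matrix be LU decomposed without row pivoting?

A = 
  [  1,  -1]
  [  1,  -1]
Yes.
A[1,1] = 1 ≠ 0, so Gaussian elimination proceeds without a row swap: multiplier ℓ₂₁ = (1)/(1) = 1, and U[2,2] = -1 - (1)(-1) = 0.
L = 
  [  1,   0]
  [  1,   1]
U = 
  [  1,  -1]
  [  0,   0]
Check row 2 of LU: [(1)(1), (1)(-1) + 0] = [1, -1] = row 2 of A ✓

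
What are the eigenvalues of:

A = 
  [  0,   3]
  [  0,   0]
λ = 0, 0

tr(A) = 0, det(A) = 0
Characteristic polynomial: λ² - tr(A)λ + det(A) = λ²
λ² = λ²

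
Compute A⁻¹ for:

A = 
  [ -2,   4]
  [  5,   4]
det(A) = (-2)(4) - (4)(5) = -28
For a 2×2 matrix, A⁻¹ = (1/det(A)) · [[d, -b], [-c, a]]
    = (-1/28) · [[4, -4], [-5, -2]]

A⁻¹ = 
  [-1/7,  1/7]
  [5/28, 1/14]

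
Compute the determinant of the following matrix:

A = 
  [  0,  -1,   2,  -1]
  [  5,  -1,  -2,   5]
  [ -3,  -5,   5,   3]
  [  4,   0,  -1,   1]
13

Cofactor expansion along row 1: det(A) = a₁₁M₁₁ - a₁₂M₁₂ + a₁₃M₁₃ - a₁₄M₁₄

M₁₁ = det[[-1, -2, 5]; [-5, 5, 3]; [0, -1, 1]]
  = (-1)·((5)(1) - (3)(-1)) - (-2)·((-5)(1) - (3)(0)) + (5)·((-5)(-1) - (5)(0))
  = (-1)(8) - (-2)(-5) + (5)(5)
  = 7
M₁₂ = det[[5, -2, 5]; [-3, 5, 3]; [4, -1, 1]]
  = (5)·((5)(1) - (3)(-1)) - (-2)·((-3)(1) - (3)(4)) + (5)·((-3)(-1) - (5)(4))
  = (5)(8) - (-2)(-15) + (5)(-17)
  = -75
M₁₃ = det[[5, -1, 5]; [-3, -5, 3]; [4, 0, 1]]
  = (5)·((-5)(1) - (3)(0)) - (-1)·((-3)(1) - (3)(4)) + (5)·((-3)(0) - (-5)(4))
  = (5)(-5) - (-1)(-15) + (5)(20)
  = 60
M₁₄ = det[[5, -1, -2]; [-3, -5, 5]; [4, 0, -1]]
  = (5)·((-5)(-1) - (5)(0)) - (-1)·((-3)(-1) - (5)(4)) + (-2)·((-3)(0) - (-5)(4))
  = (5)(5) - (-1)(-17) + (-2)(20)
  = -32

det(A) = (0)(7) - (-1)(-75) + (2)(60) - (-1)(-32) = 13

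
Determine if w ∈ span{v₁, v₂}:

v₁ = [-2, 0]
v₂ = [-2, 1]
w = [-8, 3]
Yes

Form the augmented matrix and row-reduce:
[v₁|v₂|w] = 
  [ -2,  -2,  -8]
  [  0,   1,   3]
(already in echelon form — no row operations needed)

No row of the form [0 0 | nonzero], so the system is consistent. Back-substitution gives c₁ = 1, c₂ = 3: w = (1)·v₁ + (3)·v₂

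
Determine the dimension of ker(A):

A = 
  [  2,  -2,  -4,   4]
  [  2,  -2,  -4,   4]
nullity(A) = 3

Row reduce:
R2 → R2 - (1)·R1
REF = 
  [  2,  -2,  -4,   4]
  [  0,   0,   0,   0]
Pivot columns: 1 → 1 pivot.
rank(A) = 1, so nullity(A) = 4 - 1 = 3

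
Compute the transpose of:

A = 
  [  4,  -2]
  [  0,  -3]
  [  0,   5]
Aᵀ = 
  [  4,   0,   0]
  [ -2,  -3,   5]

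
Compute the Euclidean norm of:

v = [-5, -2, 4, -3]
7.348

||v||₂ = √((-5)² + (-2)² + (4)² + (-3)²) = √54 = 7.348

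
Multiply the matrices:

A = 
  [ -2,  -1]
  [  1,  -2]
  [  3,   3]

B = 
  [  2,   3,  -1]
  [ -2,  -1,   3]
A is 3×2 and B is 2×3, so AB is 3×3. Each entry is (row of A)·(column of B):
AB[1,1] = (-2)(2) + (-1)(-2) = -2
AB[1,2] = (-2)(3) + (-1)(-1) = -5
AB[1,3] = (-2)(-1) + (-1)(3) = -1
AB[2,1] = (1)(2) + (-2)(-2) = 6
AB[2,2] = (1)(3) + (-2)(-1) = 5
AB[2,3] = (1)(-1) + (-2)(3) = -7
AB[3,1] = (3)(2) + (3)(-2) = 0
AB[3,2] = (3)(3) + (3)(-1) = 6
AB[3,3] = (3)(-1) + (3)(3) = 6

AB = 
  [ -2,  -5,  -1]
  [  6,   5,  -7]
  [  0,   6,   6]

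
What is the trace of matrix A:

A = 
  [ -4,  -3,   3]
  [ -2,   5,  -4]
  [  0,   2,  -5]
-4

tr(A) = -4 + 5 + -5 = -4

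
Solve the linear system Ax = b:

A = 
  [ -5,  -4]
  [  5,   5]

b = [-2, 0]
Row reduce the augmented matrix [A|b]:
R2 → R2 + (1)·R1
REF = 
  [ -5,  -4,  -2]
  [  0,   1,  -2]

Back-substitution:
x₂ = (-2) / 1 = -2
x₁ = (-2 - (-4)(-2)) / (-5) = 2

x = [2, -2]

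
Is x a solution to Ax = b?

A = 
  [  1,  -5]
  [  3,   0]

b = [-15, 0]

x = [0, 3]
Yes

Ax = [-15, 0] = b ✓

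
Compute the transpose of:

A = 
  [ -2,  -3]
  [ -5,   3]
Aᵀ = 
  [ -2,  -5]
  [ -3,   3]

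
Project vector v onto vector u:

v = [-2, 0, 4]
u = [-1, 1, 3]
proj_u(v) = [-14/11, 14/11, 42/11]

v·u = (-2)(-1) + (0)(1) + (4)(3) = 14
u·u = (-1)² + (1)² + (3)² = 11
proj_u(v) = (v·u / u·u) × u = (14/11) × u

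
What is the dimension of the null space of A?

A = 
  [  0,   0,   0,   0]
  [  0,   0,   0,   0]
nullity(A) = 4

Row reduce:
(no row operations needed)
REF = 
  [  0,   0,   0,   0]
  [  0,   0,   0,   0]
Pivot columns: none → 0 pivots.
rank(A) = 0, so nullity(A) = 4 - 0 = 4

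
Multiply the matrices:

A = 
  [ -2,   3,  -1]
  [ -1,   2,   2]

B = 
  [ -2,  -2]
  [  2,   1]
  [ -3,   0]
AB = 
  [ 13,   7]
  [  0,   4]

A is 2×3 and B is 3×2, so AB is 2×2. Each entry is (row of A)·(column of B):
AB[1,1] = (-2)(-2) + (3)(2) + (-1)(-3) = 13
AB[1,2] = (-2)(-2) + (3)(1) + (-1)(0) = 7
AB[2,1] = (-1)(-2) + (2)(2) + (2)(-3) = 0
AB[2,2] = (-1)(-2) + (2)(1) + (2)(0) = 4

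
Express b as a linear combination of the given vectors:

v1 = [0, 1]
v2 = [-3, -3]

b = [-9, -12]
c1 = -3, c2 = 3

b = -3·v1 + 3·v2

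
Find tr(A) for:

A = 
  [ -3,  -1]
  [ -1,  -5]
-8

tr(A) = -3 + -5 = -8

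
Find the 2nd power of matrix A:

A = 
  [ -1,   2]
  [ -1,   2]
A² = A·A:
A²[1,1] = (-1)(-1) + (2)(-1) = -1
A²[1,2] = (-1)(2) + (2)(2) = 2
A²[2,1] = (-1)(-1) + (2)(-1) = -1
A²[2,2] = (-1)(2) + (2)(2) = 2
A² = 
  [ -1,   2]
  [ -1,   2]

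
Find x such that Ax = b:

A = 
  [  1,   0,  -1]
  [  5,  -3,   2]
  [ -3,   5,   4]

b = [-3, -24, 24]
Row reduce the augmented matrix [A|b]:
R2 → R2 - (5)·R1
R3 → R3 + (3)·R1
R3 → R3 + (5/3)·R2
REF = 
  [   1,    0,   -1,   -3]
  [   0,   -3,    7,   -9]
  [   0,    0, 38/3,    0]

Back-substitution:
x₃ = 0 / (38/3) = 0
x₂ = (-9 - (7)(0)) / (-3) = 3
x₁ = (-3 - (0)(3) - (-1)(0)) / 1 = -3

x = [-3, 3, 0]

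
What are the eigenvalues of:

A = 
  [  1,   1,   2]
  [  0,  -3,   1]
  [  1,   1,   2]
Characteristic polynomial: det(λI - A) = λ³ - 10λ
The constant term is 0, so λ = 0 is a root: p(λ) = λ(λ² - 10)
λ² - 10 = 0  ⇒  λ = (0 ± √((0)² - 4·(-10)))/2 = (0 ± √(40))/2
  = √10,  -√10

λ = 0, √10, -√10  (≈ 0, 3.162, -3.162)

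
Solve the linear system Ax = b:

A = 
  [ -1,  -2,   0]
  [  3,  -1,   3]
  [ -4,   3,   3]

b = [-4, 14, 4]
x = [2, 1, 3]

Row reduce the augmented matrix [A|b]:
R2 → R2 + (3)·R1
R3 → R3 - (4)·R1
R3 → R3 + (11/7)·R2
REF = 
  [   -1,    -2,     0,    -4]
  [    0,    -7,     3,     2]
  [    0,     0,  54/7, 162/7]

Back-substitution:
x₃ = (162/7) / (54/7) = 3
x₂ = (2 - (3)(3)) / (-7) = 1
x₁ = (-4 - (-2)(1) - (0)(3)) / (-1) = 2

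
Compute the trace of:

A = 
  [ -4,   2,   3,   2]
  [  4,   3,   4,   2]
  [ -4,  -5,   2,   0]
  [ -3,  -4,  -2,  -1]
0

tr(A) = -4 + 3 + 2 + -1 = 0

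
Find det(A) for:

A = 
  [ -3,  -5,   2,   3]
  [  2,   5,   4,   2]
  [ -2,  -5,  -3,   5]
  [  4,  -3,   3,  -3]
1160

Cofactor expansion along row 1: det(A) = a₁₁M₁₁ - a₁₂M₁₂ + a₁₃M₁₃ - a₁₄M₁₄

M₁₁ = det[[5, 4, 2]; [-5, -3, 5]; [-3, 3, -3]]
  = (5)·((-3)(-3) - (5)(3)) - (4)·((-5)(-3) - (5)(-3)) + (2)·((-5)(3) - (-3)(-3))
  = (5)(-6) - (4)(30) + (2)(-24)
  = -198
M₁₂ = det[[2, 4, 2]; [-2, -3, 5]; [4, 3, -3]]
  = (2)·((-3)(-3) - (5)(3)) - (4)·((-2)(-3) - (5)(4)) + (2)·((-2)(3) - (-3)(4))
  = (2)(-6) - (4)(-14) + (2)(6)
  = 56
M₁₃ = det[[2, 5, 2]; [-2, -5, 5]; [4, -3, -3]]
  = (2)·((-5)(-3) - (5)(-3)) - (5)·((-2)(-3) - (5)(4)) + (2)·((-2)(-3) - (-5)(4))
  = (2)(30) - (5)(-14) + (2)(26)
  = 182
M₁₄ = det[[2, 5, 4]; [-2, -5, -3]; [4, -3, 3]]
  = (2)·((-5)(3) - (-3)(-3)) - (5)·((-2)(3) - (-3)(4)) + (4)·((-2)(-3) - (-5)(4))
  = (2)(-24) - (5)(6) + (4)(26)
  = 26

det(A) = (-3)(-198) - (-5)(56) + (2)(182) - (3)(26) = 1160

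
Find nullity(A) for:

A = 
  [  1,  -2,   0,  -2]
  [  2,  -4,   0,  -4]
nullity(A) = 3

Row reduce:
R2 → R2 - (2)·R1
REF = 
  [  1,  -2,   0,  -2]
  [  0,   0,   0,   0]
Pivot columns: 1 → 1 pivot.
rank(A) = 1, so nullity(A) = 4 - 1 = 3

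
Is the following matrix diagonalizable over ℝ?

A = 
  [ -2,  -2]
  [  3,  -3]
No

tr(A) = -5, det(A) = 12
Characteristic polynomial: λ² - tr(A)λ + det(A) = λ² + 5λ + 12
λ² + 5λ + 12 = 0  ⇒  λ = (-5 ± √((5)² - 4·(12)))/2 = (-5 ± √(-23))/2
  = (-5 + i√23)/2,  (-5 - i√23)/2
Eigenvalues: (-5 + i√23)/2, (-5 - i√23)/2  (≈ -2.5 + 2.398i, -2.5 - 2.398i)
Has complex eigenvalues (not diagonalizable over ℝ).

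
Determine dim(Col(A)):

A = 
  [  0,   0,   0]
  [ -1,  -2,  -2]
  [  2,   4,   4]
Row reduce:
Swap R1 ↔ R2
R3 → R3 + (2)·R1
REF = 
  [ -1,  -2,  -2]
  [  0,   0,   0]
  [  0,   0,   0]
Pivot columns: 1 → 1 pivot.
dim(Col(A)) = number of pivot columns = 1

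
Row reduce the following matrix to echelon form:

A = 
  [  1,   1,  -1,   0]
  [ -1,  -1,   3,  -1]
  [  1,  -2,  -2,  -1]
Row operations:
R2 → R2 + (1)·R1
R3 → R3 - (1)·R1
Swap R2 ↔ R3

Resulting echelon form:
REF = 
  [  1,   1,  -1,   0]
  [  0,  -3,  -1,  -1]
  [  0,   0,   2,  -1]

Rank = 3 (number of non-zero pivot rows).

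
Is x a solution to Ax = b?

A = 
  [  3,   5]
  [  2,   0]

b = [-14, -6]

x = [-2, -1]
No

Ax = [-11, -4] ≠ b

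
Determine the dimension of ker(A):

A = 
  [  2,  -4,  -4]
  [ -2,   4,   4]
nullity(A) = 2

Row reduce:
R2 → R2 + (1)·R1
REF = 
  [  2,  -4,  -4]
  [  0,   0,   0]
Pivot columns: 1 → 1 pivot.
rank(A) = 1, so nullity(A) = 3 - 1 = 2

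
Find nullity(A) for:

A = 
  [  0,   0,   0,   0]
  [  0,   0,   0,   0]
nullity(A) = 4

Row reduce:
(no row operations needed)
REF = 
  [  0,   0,   0,   0]
  [  0,   0,   0,   0]
Pivot columns: none → 0 pivots.
rank(A) = 0, so nullity(A) = 4 - 0 = 4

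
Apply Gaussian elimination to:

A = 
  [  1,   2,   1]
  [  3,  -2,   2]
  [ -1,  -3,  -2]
Row operations:
R2 → R2 - (3)·R1
R3 → R3 + (1)·R1
R3 → R3 - (1/8)·R2

Resulting echelon form:
REF = 
  [   1,    2,    1]
  [   0,   -8,   -1]
  [   0,    0, -7/8]

Rank = 3 (number of non-zero pivot rows).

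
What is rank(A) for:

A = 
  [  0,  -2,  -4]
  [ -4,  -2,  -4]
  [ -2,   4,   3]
Row reduce:
Swap R1 ↔ R2
R3 → R3 - (1/2)·R1
R3 → R3 + (5/2)·R2
REF = 
  [ -4,  -2,  -4]
  [  0,  -2,  -4]
  [  0,   0,  -5]
Pivot columns: 1, 2, 3 → 3 pivots.

rank(A) = 3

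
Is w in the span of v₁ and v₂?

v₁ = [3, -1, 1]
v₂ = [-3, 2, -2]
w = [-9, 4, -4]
Yes

Form the augmented matrix and row-reduce:
[v₁|v₂|w] = 
  [  3,  -3,  -9]
  [ -1,   2,   4]
  [  1,  -2,  -4]
R2 → R2 + (1/3)·R1
R3 → R3 - (1/3)·R1
R3 → R3 + (1)·R2
REF = 
  [  3,  -3,  -9]
  [  0,   1,   1]
  [  0,   0,   0]

No row of the form [0 0 | nonzero], so the system is consistent. Back-substitution gives c₁ = -2, c₂ = 1: w = (-2)·v₁ + (1)·v₂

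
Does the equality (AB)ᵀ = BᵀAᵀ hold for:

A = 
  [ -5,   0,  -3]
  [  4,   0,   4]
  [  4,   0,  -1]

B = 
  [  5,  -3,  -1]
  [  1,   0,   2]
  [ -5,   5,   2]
Yes

(AB)ᵀ = 
  [-10,   0,  25]
  [  0,   8, -17]
  [ -1,   4,  -6]

BᵀAᵀ = 
  [-10,   0,  25]
  [  0,   8, -17]
  [ -1,   4,  -6]

Both sides are equal — this is the standard identity (AB)ᵀ = BᵀAᵀ, which holds for all A, B.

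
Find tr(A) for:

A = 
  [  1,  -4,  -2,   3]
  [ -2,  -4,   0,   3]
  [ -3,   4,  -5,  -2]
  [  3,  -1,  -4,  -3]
-11

tr(A) = 1 + -4 + -5 + -3 = -11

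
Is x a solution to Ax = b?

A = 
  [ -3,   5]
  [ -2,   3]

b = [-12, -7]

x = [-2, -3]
No

Ax = [-9, -5] ≠ b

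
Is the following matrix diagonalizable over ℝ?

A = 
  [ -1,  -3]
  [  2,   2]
No

tr(A) = 1, det(A) = 4
Characteristic polynomial: λ² - tr(A)λ + det(A) = λ² - λ + 4
λ² - λ + 4 = 0  ⇒  λ = (1 ± √((-1)² - 4·(4)))/2 = (1 ± √(-15))/2
  = (1 + i√15)/2,  (1 - i√15)/2
Eigenvalues: (1 + i√15)/2, (1 - i√15)/2  (≈ 0.5 + 1.936i, 0.5 - 1.936i)
Has complex eigenvalues (not diagonalizable over ℝ).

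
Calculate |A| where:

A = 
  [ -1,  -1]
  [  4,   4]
0

For a 2×2 matrix, det = ad - bc = (-1)(4) - (-1)(4) = 0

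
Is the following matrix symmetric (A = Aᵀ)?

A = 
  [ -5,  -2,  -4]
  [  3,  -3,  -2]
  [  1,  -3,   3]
No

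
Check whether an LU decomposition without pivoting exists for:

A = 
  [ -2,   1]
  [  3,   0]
Yes.
A[1,1] = -2 ≠ 0, so Gaussian elimination proceeds without a row swap: multiplier ℓ₂₁ = (3)/(-2) = -3/2, and U[2,2] = 0 - (-3/2)(1) = 3/2.
L = 
  [   1,    0]
  [-3/2,    1]
U = 
  [ -2,   1]
  [  0, 3/2]
Check row 2 of LU: [(-3/2)(-2), (-3/2)(1) + (3/2)] = [3, 0] = row 2 of A ✓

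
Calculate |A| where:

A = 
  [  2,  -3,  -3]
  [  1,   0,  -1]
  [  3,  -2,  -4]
-1

Cofactor expansion along row 1:
det(A) = (2)·((0)(-4) - (-1)(-2)) - (-3)·((1)(-4) - (-1)(3)) + (-3)·((1)(-2) - (0)(3))
  = (2)(-2) - (-3)(-1) + (-3)(-2)
  = -1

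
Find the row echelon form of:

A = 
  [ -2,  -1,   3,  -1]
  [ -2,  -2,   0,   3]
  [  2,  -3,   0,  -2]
Row operations:
R2 → R2 - (1)·R1
R3 → R3 + (1)·R1
R3 → R3 - (4)·R2

Resulting echelon form:
REF = 
  [ -2,  -1,   3,  -1]
  [  0,  -1,  -3,   4]
  [  0,   0,  15, -19]

Rank = 3 (number of non-zero pivot rows).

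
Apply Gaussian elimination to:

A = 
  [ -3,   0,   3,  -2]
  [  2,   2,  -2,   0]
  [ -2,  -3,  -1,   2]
Row operations:
R2 → R2 + (2/3)·R1
R3 → R3 - (2/3)·R1
R3 → R3 + (3/2)·R2

Resulting echelon form:
REF = 
  [  -3,    0,    3,   -2]
  [   0,    2,    0, -4/3]
  [   0,    0,   -3,  4/3]

Rank = 3 (number of non-zero pivot rows).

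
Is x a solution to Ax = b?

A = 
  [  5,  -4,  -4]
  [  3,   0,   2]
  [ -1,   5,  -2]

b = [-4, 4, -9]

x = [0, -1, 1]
No

Ax = [0, 2, -7] ≠ b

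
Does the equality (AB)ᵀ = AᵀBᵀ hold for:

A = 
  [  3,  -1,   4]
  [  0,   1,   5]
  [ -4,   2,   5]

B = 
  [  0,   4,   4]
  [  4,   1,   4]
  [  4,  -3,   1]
No

(AB)ᵀ = 
  [ 12,  24,  28]
  [ -1, -14, -29]
  [ 12,   9,  -3]

AᵀBᵀ = 
  [-16,  -4,   8]
  [ 12,   5,  -5]
  [ 40,  41,   6]

The two matrices differ, so (AB)ᵀ ≠ AᵀBᵀ in general. The correct identity is (AB)ᵀ = BᵀAᵀ.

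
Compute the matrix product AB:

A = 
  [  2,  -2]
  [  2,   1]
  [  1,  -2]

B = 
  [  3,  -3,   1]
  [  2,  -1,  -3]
A is 3×2 and B is 2×3, so AB is 3×3. Each entry is (row of A)·(column of B):
AB[1,1] = (2)(3) + (-2)(2) = 2
AB[1,2] = (2)(-3) + (-2)(-1) = -4
AB[1,3] = (2)(1) + (-2)(-3) = 8
AB[2,1] = (2)(3) + (1)(2) = 8
AB[2,2] = (2)(-3) + (1)(-1) = -7
AB[2,3] = (2)(1) + (1)(-3) = -1
AB[3,1] = (1)(3) + (-2)(2) = -1
AB[3,2] = (1)(-3) + (-2)(-1) = -1
AB[3,3] = (1)(1) + (-2)(-3) = 7

AB = 
  [  2,  -4,   8]
  [  8,  -7,  -1]
  [ -1,  -1,   7]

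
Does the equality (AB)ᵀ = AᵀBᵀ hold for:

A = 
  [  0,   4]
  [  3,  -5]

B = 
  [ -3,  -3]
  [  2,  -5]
No

(AB)ᵀ = 
  [  8, -19]
  [-20,  16]

AᵀBᵀ = 
  [ -9, -15]
  [  3,  33]

The two matrices differ, so (AB)ᵀ ≠ AᵀBᵀ in general. The correct identity is (AB)ᵀ = BᵀAᵀ.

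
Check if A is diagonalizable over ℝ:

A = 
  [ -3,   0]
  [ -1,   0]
Yes

tr(A) = -3, det(A) = 0
Characteristic polynomial: λ² - tr(A)λ + det(A) = λ² + 3λ
λ² + 3λ = λ(λ + 3)
Eigenvalues: 0, -3
λ=-3: alg. mult. = 1, geom. mult. = 2 - rank(A - (-3)I) = 2 - 1 = 1
λ=0: alg. mult. = 1, geom. mult. = 2 - rank(A - (0)I) = 2 - 1 = 1
Sum of geometric multiplicities equals n, so A has n independent eigenvectors.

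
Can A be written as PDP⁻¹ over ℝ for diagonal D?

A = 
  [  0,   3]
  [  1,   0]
Yes

tr(A) = 0, det(A) = -3
Characteristic polynomial: λ² - tr(A)λ + det(A) = λ² - 3
λ² - 3 = 0  ⇒  λ = (0 ± √((0)² - 4·(-3)))/2 = (0 ± √(12))/2
  = √3,  -√3
Eigenvalues: √3, -√3  (≈ 1.732, -1.732)
The two irrational eigenvalues are distinct (simple), so each has alg. mult. = geom. mult. = 1.
Sum of geometric multiplicities equals n, so A has n independent eigenvectors.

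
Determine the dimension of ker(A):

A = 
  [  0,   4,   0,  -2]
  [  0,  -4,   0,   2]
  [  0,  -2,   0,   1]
nullity(A) = 3

Row reduce:
R2 → R2 + (1)·R1
R3 → R3 + (1/2)·R1
REF = 
  [  0,   4,   0,  -2]
  [  0,   0,   0,   0]
  [  0,   0,   0,   0]
Pivot columns: 2 → 1 pivot.
rank(A) = 1, so nullity(A) = 4 - 1 = 3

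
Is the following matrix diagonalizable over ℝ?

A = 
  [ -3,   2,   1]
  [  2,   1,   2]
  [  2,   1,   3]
Yes

Characteristic polynomial: det(λI - A) = λ³ - λ² - 17λ + 7
By the rational root theorem any rational root is an integer dividing 7; none of those is a root, so p(λ) has no rational roots and hence (being an irreducible cubic) no repeated roots.
Discriminant of the cubic: Δ = 20788
Δ > 0 ⇒ three distinct real eigenvalues: λ ≈ -3.866, 0.406, 4.46
Three distinct real eigenvalues, so A has 3 independent eigenvectors.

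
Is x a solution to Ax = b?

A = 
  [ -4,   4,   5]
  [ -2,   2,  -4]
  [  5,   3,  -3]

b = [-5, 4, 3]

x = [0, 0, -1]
Yes

Ax = [-5, 4, 3] = b ✓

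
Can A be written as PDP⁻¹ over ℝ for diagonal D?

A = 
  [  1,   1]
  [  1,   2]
Yes

tr(A) = 3, det(A) = 1
Characteristic polynomial: λ² - tr(A)λ + det(A) = λ² - 3λ + 1
λ² - 3λ + 1 = 0  ⇒  λ = (3 ± √((-3)² - 4·(1)))/2 = (3 ± √(5))/2
  = (3 + √5)/2,  (3 - √5)/2
Eigenvalues: (3 + √5)/2, (3 - √5)/2  (≈ 2.618, 0.382)
The two irrational eigenvalues are distinct (simple), so each has alg. mult. = geom. mult. = 1.
Sum of geometric multiplicities equals n, so A has n independent eigenvectors.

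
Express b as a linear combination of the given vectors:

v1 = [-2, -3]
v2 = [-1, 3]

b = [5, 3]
c1 = -2, c2 = -1

b = -2·v1 + -1·v2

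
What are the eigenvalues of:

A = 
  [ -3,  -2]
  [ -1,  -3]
tr(A) = -6, det(A) = 7
Characteristic polynomial: λ² - tr(A)λ + det(A) = λ² + 6λ + 7
λ² + 6λ + 7 = 0  ⇒  λ = (-6 ± √((6)² - 4·(7)))/2 = (-6 ± √(8))/2
  = -3 + √2,  -3 - √2

λ = -3 + √2, -3 - √2  (≈ -1.586, -4.414)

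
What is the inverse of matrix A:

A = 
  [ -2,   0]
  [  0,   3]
det(A) = (-2)(3) - (0)(0) = -6
For a 2×2 matrix, A⁻¹ = (1/det(A)) · [[d, -b], [-c, a]]
    = (-1/6) · [[3, 0], [0, -2]]

A⁻¹ = 
  [-1/2,    0]
  [   0,  1/3]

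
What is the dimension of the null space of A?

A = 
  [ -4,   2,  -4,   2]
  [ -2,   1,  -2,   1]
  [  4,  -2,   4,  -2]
nullity(A) = 3

Row reduce:
R2 → R2 - (1/2)·R1
R3 → R3 + (1)·R1
REF = 
  [ -4,   2,  -4,   2]
  [  0,   0,   0,   0]
  [  0,   0,   0,   0]
Pivot columns: 1 → 1 pivot.
rank(A) = 1, so nullity(A) = 4 - 1 = 3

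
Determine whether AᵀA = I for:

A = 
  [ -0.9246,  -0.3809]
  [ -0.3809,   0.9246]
Yes

AᵀA = 
  [  1,   0]
  [  0,   1]
≈ I (equal to I up to the 4-dp rounding of the entries)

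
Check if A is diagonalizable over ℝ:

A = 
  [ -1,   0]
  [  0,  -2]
Yes

tr(A) = -3, det(A) = 2
Characteristic polynomial: λ² - tr(A)λ + det(A) = λ² + 3λ + 2
λ² + 3λ + 2 = (λ + 2)(λ + 1)
Eigenvalues: -1, -2
λ=-2: alg. mult. = 1, geom. mult. = 2 - rank(A - (-2)I) = 2 - 1 = 1
λ=-1: alg. mult. = 1, geom. mult. = 2 - rank(A - (-1)I) = 2 - 1 = 1
Sum of geometric multiplicities equals n, so A has n independent eigenvectors.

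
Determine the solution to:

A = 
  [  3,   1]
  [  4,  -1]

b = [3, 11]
Row reduce the augmented matrix [A|b]:
R2 → R2 - (4/3)·R1
REF = 
  [   3,    1,    3]
  [   0, -7/3,    7]

Back-substitution:
x₂ = 7 / (-7/3) = -3
x₁ = (3 - (1)(-3)) / 3 = 2

x = [2, -3]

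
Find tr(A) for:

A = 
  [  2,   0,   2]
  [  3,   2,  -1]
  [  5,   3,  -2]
2

tr(A) = 2 + 2 + -2 = 2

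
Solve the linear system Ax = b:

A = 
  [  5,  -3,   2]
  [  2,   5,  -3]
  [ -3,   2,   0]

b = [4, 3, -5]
Row reduce the augmented matrix [A|b]:
R2 → R2 - (2/5)·R1
R3 → R3 + (3/5)·R1
R3 → R3 - (1/31)·R2
REF = 
  [     5,     -3,      2,      4]
  [     0,   31/5,  -19/5,    7/5]
  [     0,      0,  41/31, -82/31]

Back-substitution:
x₃ = (-82/31) / (41/31) = -2
x₂ = (7/5 - (-19/5)(-2)) / (31/5) = -1
x₁ = (4 - (-3)(-1) - (2)(-2)) / 5 = 1

x = [1, -1, -2]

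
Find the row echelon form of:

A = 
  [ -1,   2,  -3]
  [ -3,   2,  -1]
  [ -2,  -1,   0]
Row operations:
R2 → R2 - (3)·R1
R3 → R3 - (2)·R1
R3 → R3 - (5/4)·R2

Resulting echelon form:
REF = 
  [ -1,   2,  -3]
  [  0,  -4,   8]
  [  0,   0,  -4]

Rank = 3 (number of non-zero pivot rows).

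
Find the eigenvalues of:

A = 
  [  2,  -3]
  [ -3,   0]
λ = 1 + √10, 1 - √10  (≈ 4.162, -2.162)

tr(A) = 2, det(A) = -9
Characteristic polynomial: λ² - tr(A)λ + det(A) = λ² - 2λ - 9
λ² - 2λ - 9 = 0  ⇒  λ = (2 ± √((-2)² - 4·(-9)))/2 = (2 ± √(40))/2
  = 1 + √10,  1 - √10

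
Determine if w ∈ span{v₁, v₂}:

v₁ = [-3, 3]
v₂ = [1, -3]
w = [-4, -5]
Yes

Form the augmented matrix and row-reduce:
[v₁|v₂|w] = 
  [ -3,   1,  -4]
  [  3,  -3,  -5]
R2 → R2 + (1)·R1
REF = 
  [ -3,   1,  -4]
  [  0,  -2,  -9]

No row of the form [0 0 | nonzero], so the system is consistent. Back-substitution gives c₁ = 17/6, c₂ = 9/2: w = (17/6)·v₁ + (9/2)·v₂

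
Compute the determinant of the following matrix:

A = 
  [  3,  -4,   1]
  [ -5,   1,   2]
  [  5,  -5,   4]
-58

Cofactor expansion along row 1:
det(A) = (3)·((1)(4) - (2)(-5)) - (-4)·((-5)(4) - (2)(5)) + (1)·((-5)(-5) - (1)(5))
  = (3)(14) - (-4)(-30) + (1)(20)
  = -58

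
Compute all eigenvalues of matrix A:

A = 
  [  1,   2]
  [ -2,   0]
tr(A) = 1, det(A) = 4
Characteristic polynomial: λ² - tr(A)λ + det(A) = λ² - λ + 4
λ² - λ + 4 = 0  ⇒  λ = (1 ± √((-1)² - 4·(4)))/2 = (1 ± √(-15))/2
  = (1 + i√15)/2,  (1 - i√15)/2

λ = (1 + i√15)/2, (1 - i√15)/2  (≈ 0.5 + 1.936i, 0.5 - 1.936i)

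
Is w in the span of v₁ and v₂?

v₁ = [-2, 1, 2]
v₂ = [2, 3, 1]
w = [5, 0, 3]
No

Form the augmented matrix and row-reduce:
[v₁|v₂|w] = 
  [ -2,   2,   5]
  [  1,   3,   0]
  [  2,   1,   3]
R2 → R2 + (1/2)·R1
R3 → R3 + (1)·R1
R3 → R3 - (3/4)·R2
REF = 
  [  -2,    2,    5]
  [   0,    4,  5/2]
  [   0,    0, 49/8]

Row 3 reads [0 0 | 49/8], i.e. 0 = 49/8, so the system is inconsistent and w ∉ span{v₁, v₂}.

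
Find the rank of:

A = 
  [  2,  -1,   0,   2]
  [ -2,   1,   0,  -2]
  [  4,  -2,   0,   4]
rank(A) = 1

Row reduce:
R2 → R2 + (1)·R1
R3 → R3 - (2)·R1
REF = 
  [  2,  -1,   0,   2]
  [  0,   0,   0,   0]
  [  0,   0,   0,   0]
Pivot columns: 1 → 1 pivot.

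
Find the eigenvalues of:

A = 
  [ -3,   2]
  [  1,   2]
tr(A) = -1, det(A) = -8
Characteristic polynomial: λ² - tr(A)λ + det(A) = λ² + λ - 8
λ² + λ - 8 = 0  ⇒  λ = (-1 ± √((1)² - 4·(-8)))/2 = (-1 ± √(33))/2
  = (-1 + √33)/2,  (-1 - √33)/2

λ = (-1 + √33)/2, (-1 - √33)/2  (≈ 2.372, -3.372)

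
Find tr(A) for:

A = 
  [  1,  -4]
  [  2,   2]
3

tr(A) = 1 + 2 = 3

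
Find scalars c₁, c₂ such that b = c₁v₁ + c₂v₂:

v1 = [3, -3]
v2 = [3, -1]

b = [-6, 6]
c1 = -2, c2 = 0

b = -2·v1 + 0·v2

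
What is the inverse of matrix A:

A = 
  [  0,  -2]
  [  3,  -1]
det(A) = (0)(-1) - (-2)(3) = 6
For a 2×2 matrix, A⁻¹ = (1/det(A)) · [[d, -b], [-c, a]]
    = (1/6) · [[-1, 2], [-3, 0]]

A⁻¹ = 
  [-1/6,  1/3]
  [-1/2,    0]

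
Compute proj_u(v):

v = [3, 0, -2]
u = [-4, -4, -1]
v·u = (3)(-4) + (0)(-4) + (-2)(-1) = -10
u·u = (-4)² + (-4)² + (-1)² = 33
proj_u(v) = (v·u / u·u) × u = (-10/33) × u

proj_u(v) = [40/33, 40/33, 10/33]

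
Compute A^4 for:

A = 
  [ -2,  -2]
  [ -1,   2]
A^4 = 
  [ 36,   0]
  [  0,  36]

A² = A·A:
A²[1,1] = (-2)(-2) + (-2)(-1) = 6
A²[1,2] = (-2)(-2) + (-2)(2) = 0
A²[2,1] = (-1)(-2) + (2)(-1) = 0
A²[2,2] = (-1)(-2) + (2)(2) = 6
A² = 
  [  6,   0]
  [  0,   6]

A^3 = A^2·A:
A^3[1,1] = (6)(-2) + (0)(-1) = -12
A^3[1,2] = (6)(-2) + (0)(2) = -12
A^3[2,1] = (0)(-2) + (6)(-1) = -6
A^3[2,2] = (0)(-2) + (6)(2) = 12
A^3 = 
  [-12, -12]
  [ -6,  12]

A^4 = A^3·A:
A^4[1,1] = (-12)(-2) + (-12)(-1) = 36
A^4[1,2] = (-12)(-2) + (-12)(2) = 0
A^4[2,1] = (-6)(-2) + (12)(-1) = 0
A^4[2,2] = (-6)(-2) + (12)(2) = 36
A^4 = 
  [ 36,   0]
  [  0,  36]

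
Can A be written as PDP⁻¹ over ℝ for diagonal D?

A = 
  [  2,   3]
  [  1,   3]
Yes

tr(A) = 5, det(A) = 3
Characteristic polynomial: λ² - tr(A)λ + det(A) = λ² - 5λ + 3
λ² - 5λ + 3 = 0  ⇒  λ = (5 ± √((-5)² - 4·(3)))/2 = (5 ± √(13))/2
  = (5 + √13)/2,  (5 - √13)/2
Eigenvalues: (5 + √13)/2, (5 - √13)/2  (≈ 4.303, 0.6972)
The two irrational eigenvalues are distinct (simple), so each has alg. mult. = geom. mult. = 1.
Sum of geometric multiplicities equals n, so A has n independent eigenvectors.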